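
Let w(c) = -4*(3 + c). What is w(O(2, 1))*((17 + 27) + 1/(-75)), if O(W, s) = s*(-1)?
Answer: -26392/75 ≈ -351.89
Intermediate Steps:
O(W, s) = -s
w(c) = -12 - 4*c
w(O(2, 1))*((17 + 27) + 1/(-75)) = (-12 - (-4))*((17 + 27) + 1/(-75)) = (-12 - 4*(-1))*(44 - 1/75) = (-12 + 4)*(3299/75) = -8*3299/75 = -26392/75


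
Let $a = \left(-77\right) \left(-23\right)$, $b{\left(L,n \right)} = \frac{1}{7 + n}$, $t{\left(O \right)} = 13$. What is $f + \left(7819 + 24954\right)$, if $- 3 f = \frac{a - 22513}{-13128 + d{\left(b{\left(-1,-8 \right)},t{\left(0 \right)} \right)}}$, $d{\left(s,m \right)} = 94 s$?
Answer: $\frac{216658846}{6611} \approx 32773.0$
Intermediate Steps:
$a = 1771$
$f = - \frac{3457}{6611}$ ($f = - \frac{\left(1771 - 22513\right) \frac{1}{-13128 + \frac{94}{7 - 8}}}{3} = - \frac{\left(-20742\right) \frac{1}{-13128 + \frac{94}{-1}}}{3} = - \frac{\left(-20742\right) \frac{1}{-13128 + 94 \left(-1\right)}}{3} = - \frac{\left(-20742\right) \frac{1}{-13128 - 94}}{3} = - \frac{\left(-20742\right) \frac{1}{-13222}}{3} = - \frac{\left(-20742\right) \left(- \frac{1}{13222}\right)}{3} = \left(- \frac{1}{3}\right) \frac{10371}{6611} = - \frac{3457}{6611} \approx -0.52292$)
$f + \left(7819 + 24954\right) = - \frac{3457}{6611} + \left(7819 + 24954\right) = - \frac{3457}{6611} + 32773 = \frac{216658846}{6611}$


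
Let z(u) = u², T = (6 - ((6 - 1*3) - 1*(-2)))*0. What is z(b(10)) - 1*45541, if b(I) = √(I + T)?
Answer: -45531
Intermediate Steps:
T = 0 (T = (6 - ((6 - 3) + 2))*0 = (6 - (3 + 2))*0 = (6 - 1*5)*0 = (6 - 5)*0 = 1*0 = 0)
b(I) = √I (b(I) = √(I + 0) = √I)
z(b(10)) - 1*45541 = (√10)² - 1*45541 = 10 - 45541 = -45531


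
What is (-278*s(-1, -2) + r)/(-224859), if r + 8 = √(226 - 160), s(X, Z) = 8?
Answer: 744/74953 - √66/224859 ≈ 0.0098901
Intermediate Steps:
r = -8 + √66 (r = -8 + √(226 - 160) = -8 + √66 ≈ 0.12404)
(-278*s(-1, -2) + r)/(-224859) = (-278*8 + (-8 + √66))/(-224859) = (-2224 + (-8 + √66))*(-1/224859) = (-2232 + √66)*(-1/224859) = 744/74953 - √66/224859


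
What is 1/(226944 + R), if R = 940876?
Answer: 1/1167820 ≈ 8.5630e-7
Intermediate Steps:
1/(226944 + R) = 1/(226944 + 940876) = 1/1167820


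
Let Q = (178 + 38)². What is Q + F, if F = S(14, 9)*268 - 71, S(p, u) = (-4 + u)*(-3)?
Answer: 42565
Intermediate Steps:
S(p, u) = 12 - 3*u
F = -4091 (F = (12 - 3*9)*268 - 71 = (12 - 27)*268 - 71 = -15*268 - 71 = -4020 - 71 = -4091)
Q = 46656 (Q = 216² = 46656)
Q + F = 46656 - 4091 = 42565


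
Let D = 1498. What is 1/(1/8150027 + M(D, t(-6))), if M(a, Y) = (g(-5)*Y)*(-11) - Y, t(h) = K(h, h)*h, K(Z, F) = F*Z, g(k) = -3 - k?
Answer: 8150027/40489334137 ≈ 0.00020129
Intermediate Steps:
t(h) = h**3 (t(h) = (h*h)*h = h**2*h = h**3)
M(a, Y) = -23*Y (M(a, Y) = ((-3 - 1*(-5))*Y)*(-11) - Y = ((-3 + 5)*Y)*(-11) - Y = (2*Y)*(-11) - Y = -22*Y - Y = -23*Y)
1/(1/8150027 + M(D, t(-6))) = 1/(1/8150027 - 23*(-6)**3) = 1/(1/8150027 - 23*(-216)) = 1/(1/8150027 + 4968) = 1/(40489334137/8150027) = 8150027/40489334137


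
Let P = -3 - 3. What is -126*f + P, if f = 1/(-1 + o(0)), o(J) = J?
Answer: 120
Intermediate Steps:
P = -6
f = -1 (f = 1/(-1 + 0) = 1/(-1) = -1)
-126*f + P = -126*(-1) - 6 = -14*(-9) - 6 = 126 - 6 = 120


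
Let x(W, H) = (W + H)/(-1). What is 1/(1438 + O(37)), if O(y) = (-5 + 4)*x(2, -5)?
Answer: 1/1435 ≈ 0.00069686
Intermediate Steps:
x(W, H) = -H - W (x(W, H) = (H + W)*(-1) = -H - W)
O(y) = -3 (O(y) = (-5 + 4)*(-1*(-5) - 1*2) = -(5 - 2) = -1*3 = -3)
1/(1438 + O(37)) = 1/(1438 - 3) = 1/1435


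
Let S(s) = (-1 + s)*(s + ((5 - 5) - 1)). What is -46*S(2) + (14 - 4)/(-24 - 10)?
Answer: -787/17 ≈ -46.294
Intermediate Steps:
S(s) = (-1 + s)² (S(s) = (-1 + s)*(s + (0 - 1)) = (-1 + s)*(s - 1) = (-1 + s)*(-1 + s) = (-1 + s)²)
-46*S(2) + (14 - 4)/(-24 - 10) = -46*(-1 + 2)² + (14 - 4)/(-24 - 10) = -46*1² + 10/(-34) = -46*1 + 10*(-1/34) = -46 - 5/17 = -787/17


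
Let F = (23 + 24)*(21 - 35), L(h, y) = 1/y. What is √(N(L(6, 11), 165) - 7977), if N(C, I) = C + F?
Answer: 2*I*√261206/11 ≈ 92.924*I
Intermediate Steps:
F = -658 (F = 47*(-14) = -658)
N(C, I) = -658 + C (N(C, I) = C - 658 = -658 + C)
√(N(L(6, 11), 165) - 7977) = √((-658 + 1/11) - 7977) = √(-7237/11 - 7977) = √(-94984/11) = 2*I*√261206/11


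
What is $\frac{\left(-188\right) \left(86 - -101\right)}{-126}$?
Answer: $\frac{17578}{63} \approx 279.02$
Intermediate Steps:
$\frac{\left(-188\right) \left(86 - -101\right)}{-126} = - 188 \left(86 + 101\right) \left(- \frac{1}{126}\right) = \left(-188\right) 187 \left(- \frac{1}{126}\right) = \left(-35156\right) \left(- \frac{1}{126}\right) = \frac{17578}{63}$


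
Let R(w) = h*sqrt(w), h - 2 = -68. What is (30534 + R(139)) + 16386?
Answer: 46920 - 66*sqrt(139) ≈ 46142.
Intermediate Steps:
h = -66 (h = 2 - 68 = -66)
R(w) = -66*sqrt(w)
(30534 + R(139)) + 16386 = (30534 - 66*sqrt(139)) + 16386 = 46920 - 66*sqrt(139)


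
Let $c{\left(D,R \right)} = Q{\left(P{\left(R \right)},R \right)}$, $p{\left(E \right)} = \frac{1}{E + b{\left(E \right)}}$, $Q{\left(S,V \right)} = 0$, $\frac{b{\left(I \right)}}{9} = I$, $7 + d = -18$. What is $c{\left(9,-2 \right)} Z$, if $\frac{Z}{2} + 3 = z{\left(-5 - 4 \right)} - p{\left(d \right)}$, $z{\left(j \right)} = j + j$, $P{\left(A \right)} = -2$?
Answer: $0$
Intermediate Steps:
$d = -25$ ($d = -7 - 18 = -25$)
$b{\left(I \right)} = 9 I$
$p{\left(E \right)} = \frac{1}{10 E}$ ($p{\left(E \right)} = \frac{1}{E + 9 E} = \frac{1}{10 E}$)
$z{\left(j \right)} = 2 j$
$c{\left(D,R \right)} = 0$
$Z = - \frac{5249}{125}$ ($Z = -6 + 2 \left(2 \left(-5 - 4\right) - \frac{1}{10 \left(-25\right)}\right) = -6 + 2 \left(2 \left(-9\right) - \frac{1}{10} \left(- \frac{1}{25}\right)\right) = -6 + 2 \left(-18 - - \frac{1}{250}\right) = -6 + 2 \left(-18 + \frac{1}{250}\right) = -6 + 2 \left(- \frac{4499}{250}\right) = -6 - \frac{4499}{125} = - \frac{5249}{125} \approx -41.992$)
$c{\left(9,-2 \right)} Z = 0 \left(- \frac{5249}{125}\right) = 0$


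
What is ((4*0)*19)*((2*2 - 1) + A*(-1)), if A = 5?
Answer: 0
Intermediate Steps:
((4*0)*19)*((2*2 - 1) + A*(-1)) = ((4*0)*19)*((2*2 - 1) + 5*(-1)) = (0*19)*((4 - 1) - 5) = 0*(3 - 5) = 0*(-2) = 0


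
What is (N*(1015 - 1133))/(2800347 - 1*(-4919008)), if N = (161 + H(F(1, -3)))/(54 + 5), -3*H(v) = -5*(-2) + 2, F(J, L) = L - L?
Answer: -314/7719355 ≈ -4.0677e-5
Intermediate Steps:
F(J, L) = 0
H(v) = -4 (H(v) = -(-5*(-2) + 2)/3 = -(10 + 2)/3 = -⅓*12 = -4)
N = 157/59 (N = (161 - 4)/(54 + 5) = 157/59 ≈ 2.6610)
(N*(1015 - 1133))/(2800347 - 1*(-4919008)) = (157*(1015 - 1133)/59)/(2800347 - 1*(-4919008)) = ((157/59)*(-118))/(2800347 + 4919008) = -314/7719355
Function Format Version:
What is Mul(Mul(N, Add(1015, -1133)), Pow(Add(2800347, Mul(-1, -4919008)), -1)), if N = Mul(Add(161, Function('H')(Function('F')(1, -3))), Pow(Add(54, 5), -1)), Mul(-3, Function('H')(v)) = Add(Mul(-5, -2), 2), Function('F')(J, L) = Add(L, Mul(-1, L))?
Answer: Rational(-314, 7719355) ≈ -4.0677e-5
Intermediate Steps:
Function('F')(J, L) = 0
Function('H')(v) = -4 (Function('H')(v) = Mul(Rational(-1, 3), Add(Mul(-5, -2), 2)) = Mul(Rational(-1, 3), Add(10, 2)) = Mul(Rational(-1, 3), 12) = -4)
N = Rational(157, 59) (N = Mul(Add(161, -4), Pow(Add(54, 5), -1)) = Mul(157, Pow(59, -1)) = Mul(157, Rational(1, 59)) = Rational(157, 59) ≈ 2.6610)
Mul(Mul(N, Add(1015, -1133)), Pow(Add(2800347, Mul(-1, -4919008)), -1)) = Mul(Mul(Rational(157, 59), Add(1015, -1133)), Pow(Add(2800347, Mul(-1, -4919008)), -1)) = Mul(Mul(Rational(157, 59), -118), Pow(Add(2800347, 4919008), -1)) = Mul(-314, Pow(7719355, -1)) = Mul(-314, Rational(1, 7719355)) = Rational(-314, 7719355)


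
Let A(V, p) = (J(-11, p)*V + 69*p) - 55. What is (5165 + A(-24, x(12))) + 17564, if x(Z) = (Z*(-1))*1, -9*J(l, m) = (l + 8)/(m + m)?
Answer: 65539/3 ≈ 21846.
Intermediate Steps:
J(l, m) = -(8 + l)/(18*m) (J(l, m) = -(l + 8)/(9*(m + m)) = -(8 + l)/(9*(2*m)) = -(8 + l)*1/(2*m)/9 = -(8 + l)/(18*m))
x(Z) = -Z (x(Z) = -Z*1 = -Z)
A(V, p) = -55 + 69*p + V/(6*p) (A(V, p) = (((-8 - 1*(-11))/(18*p))*V + 69*p) - 55 = (((-8 + 11)/(18*p))*V + 69*p) - 55 = (((1/18)*3/p)*V + 69*p) - 55 = ((1/(6*p))*V + 69*p) - 55 = (V/(6*p) + 69*p) - 55 = (69*p + V/(6*p)) - 55 = -55 + 69*p + V/(6*p))
(5165 + A(-24, x(12))) + 17564 = (5165 + (-55 + 69*(-1*12) + (⅙)*(-24)/(-1*12))) + 17564 = (5165 + (-55 + 69*(-12) + (⅙)*(-24)/(-12))) + 17564 = (5165 + (-55 - 828 + (⅙)*(-24)*(-1/12))) + 17564 = (5165 + (-55 - 828 + ⅓)) + 17564 = (5165 - 2648/3) + 17564 = 12847/3 + 17564 = 65539/3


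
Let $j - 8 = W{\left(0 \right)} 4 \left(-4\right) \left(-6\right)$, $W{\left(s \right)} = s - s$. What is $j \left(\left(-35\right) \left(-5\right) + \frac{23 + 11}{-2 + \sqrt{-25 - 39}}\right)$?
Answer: $1392 - 32 i \approx 1392.0 - 32.0 i$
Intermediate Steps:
$W{\left(s \right)} = 0$
$j = 8$ ($j = 8 + 0 \cdot 4 \left(-4\right) \left(-6\right) = 8 + 0 \left(-4\right) \left(-6\right) = 8 + 0 \left(-6\right) = 8 + 0 = 8$)
$j \left(\left(-35\right) \left(-5\right) + \frac{23 + 11}{-2 + \sqrt{-25 - 39}}\right) = 8 \left(\left(-35\right) \left(-5\right) + \frac{23 + 11}{-2 + \sqrt{-25 - 39}}\right) = 8 \left(175 + \frac{34}{-2 + \sqrt{-64}}\right) = 8 \left(175 + \frac{34}{-2 + 8 i}\right) = 8 \left(175 + 34 \frac{-2 - 8 i}{68}\right) = 8 \left(175 + \frac{-2 - 8 i}{2}\right) = 1400 + 4 \left(-2 - 8 i\right)$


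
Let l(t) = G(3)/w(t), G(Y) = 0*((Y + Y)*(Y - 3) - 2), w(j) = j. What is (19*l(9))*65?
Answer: 0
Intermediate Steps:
G(Y) = 0 (G(Y) = 0*((2*Y)*(-3 + Y) - 2) = 0*(2*Y*(-3 + Y) - 2) = 0*(-2 + 2*Y*(-3 + Y)) = 0)
l(t) = 0 (l(t) = 0/t = 0)
(19*l(9))*65 = (19*0)*65 = 0*65 = 0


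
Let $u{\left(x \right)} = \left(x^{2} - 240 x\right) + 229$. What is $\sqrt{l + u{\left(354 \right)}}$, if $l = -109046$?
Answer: $i \sqrt{68461} \approx 261.65 i$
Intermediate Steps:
$u{\left(x \right)} = 229 + x^{2} - 240 x$
$\sqrt{l + u{\left(354 \right)}} = \sqrt{-109046 + \left(229 + 354^{2} - 84960\right)} = \sqrt{-109046 + \left(229 + 125316 - 84960\right)} = \sqrt{-109046 + 40585} = \sqrt{-68461} = i \sqrt{68461}$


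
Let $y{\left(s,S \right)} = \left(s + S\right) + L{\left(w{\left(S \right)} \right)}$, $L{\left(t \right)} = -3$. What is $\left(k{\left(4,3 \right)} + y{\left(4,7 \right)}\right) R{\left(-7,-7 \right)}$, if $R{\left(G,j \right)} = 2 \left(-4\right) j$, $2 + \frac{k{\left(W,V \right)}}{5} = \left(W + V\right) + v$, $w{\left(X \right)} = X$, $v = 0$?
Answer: $1848$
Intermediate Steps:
$k{\left(W,V \right)} = -10 + 5 V + 5 W$ ($k{\left(W,V \right)} = -10 + 5 \left(\left(W + V\right) + 0\right) = -10 + 5 \left(\left(V + W\right) + 0\right) = -10 + 5 \left(V + W\right) = -10 + \left(5 V + 5 W\right) = -10 + 5 V + 5 W$)
$R{\left(G,j \right)} = - 8 j$
$y{\left(s,S \right)} = -3 + S + s$ ($y{\left(s,S \right)} = \left(s + S\right) - 3 = \left(S + s\right) - 3 = -3 + S + s$)
$\left(k{\left(4,3 \right)} + y{\left(4,7 \right)}\right) R{\left(-7,-7 \right)} = \left(\left(-10 + 5 \cdot 3 + 5 \cdot 4\right) + \left(-3 + 7 + 4\right)\right) \left(\left(-8\right) \left(-7\right)\right) = \left(\left(-10 + 15 + 20\right) + 8\right) 56 = \left(25 + 8\right) 56 = 33 \cdot 56 = 1848$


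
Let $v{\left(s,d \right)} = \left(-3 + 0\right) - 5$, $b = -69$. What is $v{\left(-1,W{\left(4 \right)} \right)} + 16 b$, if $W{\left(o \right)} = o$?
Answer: $-1112$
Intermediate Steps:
$v{\left(s,d \right)} = -8$ ($v{\left(s,d \right)} = -3 - 5 = -8$)
$v{\left(-1,W{\left(4 \right)} \right)} + 16 b = -8 + 16 \left(-69\right) = -8 - 1104 = -1112$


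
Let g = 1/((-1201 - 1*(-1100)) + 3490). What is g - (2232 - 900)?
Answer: -4514147/3389 ≈ -1332.0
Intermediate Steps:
g = 1/3389 (g = 1/((-1201 + 1100) + 3490) = 1/(-101 + 3490) = 1/3389 ≈ 0.00029507)
g - (2232 - 900) = 1/3389 - (2232 - 900) = 1/3389 - 1*1332 = 1/3389 - 1332 = -4514147/3389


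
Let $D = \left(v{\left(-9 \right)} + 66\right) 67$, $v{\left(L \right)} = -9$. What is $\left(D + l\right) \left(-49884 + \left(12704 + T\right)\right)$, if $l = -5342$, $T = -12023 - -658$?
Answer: $73934035$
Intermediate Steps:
$D = 3819$ ($D = \left(-9 + 66\right) 67 = 57 \cdot 67 = 3819$)
$T = -11365$ ($T = -12023 + \left(696 - 38\right) = -12023 + 658 = -11365$)
$\left(D + l\right) \left(-49884 + \left(12704 + T\right)\right) = \left(3819 - 5342\right) \left(-49884 + \left(12704 - 11365\right)\right) = - 1523 \left(-49884 + 1339\right) = \left(-1523\right) \left(-48545\right) = 73934035$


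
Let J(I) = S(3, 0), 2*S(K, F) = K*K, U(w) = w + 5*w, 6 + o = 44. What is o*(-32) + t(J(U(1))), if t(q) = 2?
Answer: -1214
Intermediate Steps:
o = 38 (o = -6 + 44 = 38)
U(w) = 6*w
S(K, F) = K²/2 (S(K, F) = (K*K)/2 = K²/2)
J(I) = 9/2 (J(I) = (½)*3² = (½)*9 = 9/2)
o*(-32) + t(J(U(1))) = 38*(-32) + 2 = -1216 + 2 = -1214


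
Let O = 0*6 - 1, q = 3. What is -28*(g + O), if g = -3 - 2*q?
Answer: 280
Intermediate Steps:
g = -9 (g = -3 - 2*3 = -3 - 6 = -9)
O = -1 (O = 0 - 1 = -1)
-28*(g + O) = -28*(-9 - 1) = -28*(-10) = 280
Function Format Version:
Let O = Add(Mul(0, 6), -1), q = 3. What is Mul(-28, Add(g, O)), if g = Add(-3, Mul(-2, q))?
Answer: 280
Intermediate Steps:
g = -9 (g = Add(-3, Mul(-2, 3)) = Add(-3, -6) = -9)
O = -1 (O = Add(0, -1) = -1)
Mul(-28, Add(g, O)) = Mul(-28, Add(-9, -1)) = Mul(-28, -10) = 280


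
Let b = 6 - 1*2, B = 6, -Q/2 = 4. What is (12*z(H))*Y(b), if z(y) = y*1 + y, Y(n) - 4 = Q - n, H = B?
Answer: -1152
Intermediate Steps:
Q = -8 (Q = -2*4 = -8)
H = 6
b = 4 (b = 6 - 2 = 4)
Y(n) = -4 - n (Y(n) = 4 + (-8 - n) = -4 - n)
z(y) = 2*y (z(y) = y + y = 2*y)
(12*z(H))*Y(b) = (12*(2*6))*(-4 - 1*4) = (12*12)*(-4 - 4) = 144*(-8) = -1152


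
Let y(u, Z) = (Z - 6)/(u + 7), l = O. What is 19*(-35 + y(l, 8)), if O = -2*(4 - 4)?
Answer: -4617/7 ≈ -659.57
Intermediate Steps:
O = 0 (O = -2*0 = 0)
l = 0
y(u, Z) = (-6 + Z)/(7 + u)
19*(-35 + y(l, 8)) = 19*(-35 + (-6 + 8)/(7 + 0)) = 19*(-35 + 2/7) = 19*(-243/7) = -4617/7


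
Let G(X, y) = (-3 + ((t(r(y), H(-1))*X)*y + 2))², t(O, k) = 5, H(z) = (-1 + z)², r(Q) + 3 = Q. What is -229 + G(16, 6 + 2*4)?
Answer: 1251932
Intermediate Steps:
r(Q) = -3 + Q
G(X, y) = (-1 + 5*X*y)² (G(X, y) = (-3 + ((5*X)*y + 2))² = (-3 + (5*X*y + 2))² = (-3 + (2 + 5*X*y))² = (-1 + 5*X*y)²)
-229 + G(16, 6 + 2*4) = -229 + (-1 + 5*16*(6 + 2*4))² = -229 + (-1 + 5*16*(6 + 8))² = -229 + (-1 + 5*16*14)² = -229 + (-1 + 1120)² = -229 + 1119² = -229 + 1252161 = 1251932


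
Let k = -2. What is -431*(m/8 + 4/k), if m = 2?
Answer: 3017/4 ≈ 754.25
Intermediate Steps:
-431*(m/8 + 4/k) = -431*(2/8 + 4/(-2)) = -431*(2*(1/8) + 4*(-1/2)) = -431*(1/4 - 2) = -431*(-7/4) = 3017/4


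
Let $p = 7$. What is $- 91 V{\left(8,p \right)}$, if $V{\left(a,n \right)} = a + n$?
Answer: $-1365$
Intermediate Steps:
$- 91 V{\left(8,p \right)} = - 91 \left(8 + 7\right) = \left(-91\right) 15 = -1365$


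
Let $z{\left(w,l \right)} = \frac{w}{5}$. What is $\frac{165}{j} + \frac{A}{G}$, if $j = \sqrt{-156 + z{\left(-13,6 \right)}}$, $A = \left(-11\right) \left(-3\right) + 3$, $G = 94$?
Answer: $\frac{18}{47} - \frac{165 i \sqrt{3965}}{793} \approx 0.38298 - 13.102 i$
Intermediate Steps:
$z{\left(w,l \right)} = \frac{w}{5}$ ($z{\left(w,l \right)} = w \frac{1}{5} = \frac{w}{5}$)
$A = 36$ ($A = 33 + 3 = 36$)
$j = \frac{i \sqrt{3965}}{5}$ ($j = \sqrt{-156 + \frac{1}{5} \left(-13\right)} = \sqrt{-156 - \frac{13}{5}} = \sqrt{- \frac{793}{5}} = \frac{i \sqrt{3965}}{5} \approx 12.594 i$)
$\frac{165}{j} + \frac{A}{G} = \frac{165}{\frac{1}{5} i \sqrt{3965}} + \frac{36}{94} = 165 \left(- \frac{i \sqrt{3965}}{793}\right) + 36 \cdot \frac{1}{94} = - \frac{165 i \sqrt{3965}}{793} + \frac{18}{47} = \frac{18}{47} - \frac{165 i \sqrt{3965}}{793}$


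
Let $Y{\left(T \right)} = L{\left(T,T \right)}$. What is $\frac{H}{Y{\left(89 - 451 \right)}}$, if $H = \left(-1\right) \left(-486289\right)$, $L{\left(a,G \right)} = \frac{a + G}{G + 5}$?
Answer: $\frac{173605173}{724} \approx 2.3979 \cdot 10^{5}$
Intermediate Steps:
$L{\left(a,G \right)} = \frac{G + a}{5 + G}$
$Y{\left(T \right)} = \frac{2 T}{5 + T}$ ($Y{\left(T \right)} = \frac{T + T}{5 + T} = \frac{2 T}{5 + T}$)
$H = 486289$
$\frac{H}{Y{\left(89 - 451 \right)}} = \frac{486289}{2 \left(89 - 451\right) \frac{1}{5 + \left(89 - 451\right)}} = \frac{486289}{2 \left(-362\right) \frac{1}{5 - 362}} = \frac{486289}{2 \left(-362\right) \frac{1}{-357}} = \frac{486289}{2 \left(-362\right) \left(- \frac{1}{357}\right)} = \frac{486289}{\frac{724}{357}} = 486289 \cdot \frac{357}{724} = \frac{173605173}{724}$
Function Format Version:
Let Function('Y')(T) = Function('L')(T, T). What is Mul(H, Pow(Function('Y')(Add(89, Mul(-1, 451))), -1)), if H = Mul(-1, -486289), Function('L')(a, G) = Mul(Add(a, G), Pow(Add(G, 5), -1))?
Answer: Rational(173605173, 724) ≈ 2.3979e+5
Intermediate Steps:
Function('L')(a, G) = Mul(Pow(Add(5, G), -1), Add(G, a)) (Function('L')(a, G) = Mul(Add(G, a), Pow(Add(5, G), -1)) = Mul(Pow(Add(5, G), -1), Add(G, a)))
Function('Y')(T) = Mul(2, T, Pow(Add(5, T), -1)) (Function('Y')(T) = Mul(Pow(Add(5, T), -1), Add(T, T)) = Mul(Pow(Add(5, T), -1), Mul(2, T)) = Mul(2, T, Pow(Add(5, T), -1)))
H = 486289
Mul(H, Pow(Function('Y')(Add(89, Mul(-1, 451))), -1)) = Mul(486289, Pow(Mul(2, Add(89, Mul(-1, 451)), Pow(Add(5, Add(89, Mul(-1, 451))), -1)), -1)) = Mul(486289, Pow(Mul(2, Add(89, -451), Pow(Add(5, Add(89, -451)), -1)), -1)) = Mul(486289, Pow(Mul(2, -362, Pow(Add(5, -362), -1)), -1)) = Mul(486289, Pow(Mul(2, -362, Pow(-357, -1)), -1)) = Mul(486289, Pow(Mul(2, -362, Rational(-1, 357)), -1)) = Mul(486289, Pow(Rational(724, 357), -1)) = Mul(486289, Rational(357, 724)) = Rational(173605173, 724)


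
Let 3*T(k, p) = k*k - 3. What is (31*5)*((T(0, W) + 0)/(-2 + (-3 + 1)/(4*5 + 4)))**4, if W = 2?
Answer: 642816/78125 ≈ 8.2280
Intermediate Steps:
T(k, p) = -1 + k**2/3 (T(k, p) = (k*k - 3)/3 = (k**2 - 3)/3 = (-3 + k**2)/3 = -1 + k**2/3)
(31*5)*((T(0, W) + 0)/(-2 + (-3 + 1)/(4*5 + 4)))**4 = (31*5)*(((-1 + (1/3)*0**2) + 0)/(-2 + (-3 + 1)/(4*5 + 4)))**4 = 155*(((-1 + (1/3)*0) + 0)/(-2 - 2/(20 + 4)))**4 = 155*(((-1 + 0) + 0)/(-2 - 2/24))**4 = 155*((-1 + 0)/(-2 - 2*1/24))**4 = 155*(-1/(-2 - 1/12))**4 = 155*(-1/(-25/12))**4 = 155*(-1*(-12/25))**4 = 155*(12/25)**4 = 155*(20736/390625) = 642816/78125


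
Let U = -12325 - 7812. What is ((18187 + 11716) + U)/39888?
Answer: 4883/19944 ≈ 0.24484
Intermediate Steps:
U = -20137
((18187 + 11716) + U)/39888 = ((18187 + 11716) - 20137)/39888 = (29903 - 20137)*(1/39888) = 9766*(1/39888) = 4883/19944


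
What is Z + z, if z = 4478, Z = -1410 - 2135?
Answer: 933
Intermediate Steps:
Z = -3545
Z + z = -3545 + 4478 = 933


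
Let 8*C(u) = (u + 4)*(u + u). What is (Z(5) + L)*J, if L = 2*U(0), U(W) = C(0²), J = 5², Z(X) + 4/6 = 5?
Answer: 325/3 ≈ 108.33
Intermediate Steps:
Z(X) = 13/3 (Z(X) = -⅔ + 5 = 13/3)
J = 25
C(u) = u*(4 + u)/4 (C(u) = ((u + 4)*(u + u))/8 = ((4 + u)*(2*u))/8 = (2*u*(4 + u))/8 = u*(4 + u)/4)
U(W) = 0 (U(W) = (¼)*0²*(4 + 0²) = (¼)*0*(4 + 0) = (¼)*0*4 = 0)
L = 0 (L = 2*0 = 0)
(Z(5) + L)*J = (13/3 + 0)*25 = (13/3)*25 = 325/3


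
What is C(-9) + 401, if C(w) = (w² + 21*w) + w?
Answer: 284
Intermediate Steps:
C(w) = w² + 22*w
C(-9) + 401 = -9*(22 - 9) + 401 = -9*13 + 401 = -117 + 401 = 284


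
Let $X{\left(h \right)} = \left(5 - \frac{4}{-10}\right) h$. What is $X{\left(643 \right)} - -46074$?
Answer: $\frac{247731}{5} \approx 49546.0$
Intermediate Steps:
$X{\left(h \right)} = \frac{27 h}{5}$ ($X{\left(h \right)} = \left(5 - - \frac{2}{5}\right) h = \left(5 + \frac{2}{5}\right) h = \frac{27 h}{5}$)
$X{\left(643 \right)} - -46074 = \frac{27}{5} \cdot 643 - -46074 = \frac{17361}{5} + 46074 = \frac{247731}{5}$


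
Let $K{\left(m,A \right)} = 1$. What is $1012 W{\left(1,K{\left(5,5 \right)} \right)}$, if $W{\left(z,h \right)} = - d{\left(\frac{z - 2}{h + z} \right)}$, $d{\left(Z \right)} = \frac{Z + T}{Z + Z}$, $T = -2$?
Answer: $-2530$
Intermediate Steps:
$d{\left(Z \right)} = \frac{-2 + Z}{2 Z}$ ($d{\left(Z \right)} = \frac{Z - 2}{Z + Z} = \frac{-2 + Z}{2 Z}$)
$W{\left(z,h \right)} = - \frac{\left(-2 + \frac{-2 + z}{h + z}\right) \left(h + z\right)}{2 \left(-2 + z\right)}$ ($W{\left(z,h \right)} = - \frac{-2 + \frac{z - 2}{h + z}}{2 \frac{z - 2}{h + z}} = - \frac{-2 + \frac{-2 + z}{h + z}}{2 \frac{-2 + z}{h + z}} = - \frac{\frac{h + z}{-2 + z} \left(-2 + \frac{-2 + z}{h + z}\right)}{2} = - \frac{\left(-2 + \frac{-2 + z}{h + z}\right) \left(h + z\right)}{2 \left(-2 + z\right)}$)
$1012 W{\left(1,K{\left(5,5 \right)} \right)} = 1012 \frac{1 + 1 + \frac{1}{2} \cdot 1}{-2 + 1} = 1012 \frac{1 + 1 + \frac{1}{2}}{-1} = 1012 \left(\left(-1\right) \frac{5}{2}\right) = 1012 \left(- \frac{5}{2}\right) = -2530$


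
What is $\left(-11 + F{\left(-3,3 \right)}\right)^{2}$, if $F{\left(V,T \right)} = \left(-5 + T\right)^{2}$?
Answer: $49$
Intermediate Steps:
$\left(-11 + F{\left(-3,3 \right)}\right)^{2} = \left(-11 + \left(-5 + 3\right)^{2}\right)^{2} = \left(-11 + \left(-2\right)^{2}\right)^{2} = \left(-11 + 4\right)^{2} = \left(-7\right)^{2} = 49$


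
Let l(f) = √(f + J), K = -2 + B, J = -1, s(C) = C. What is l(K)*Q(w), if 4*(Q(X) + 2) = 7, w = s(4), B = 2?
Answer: -I/4 ≈ -0.25*I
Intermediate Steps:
w = 4
Q(X) = -¼ (Q(X) = -2 + (¼)*7 = -2 + 7/4 = -¼)
K = 0 (K = -2 + 2 = 0)
l(f) = √(-1 + f) (l(f) = √(f - 1) = √(-1 + f))
l(K)*Q(w) = √(-1 + 0)*(-¼) = √(-1)*(-¼) = I*(-¼) = -I/4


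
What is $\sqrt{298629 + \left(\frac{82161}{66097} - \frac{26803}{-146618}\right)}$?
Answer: $\frac{\sqrt{28046077652504439666885158}}{9691009946} \approx 546.47$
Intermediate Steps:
$\sqrt{298629 + \left(\frac{82161}{66097} - \frac{26803}{-146618}\right)} = \sqrt{298629 + \left(82161 \cdot \frac{1}{66097} - - \frac{26803}{146618}\right)} = \sqrt{298629 + \left(\frac{82161}{66097} + \frac{26803}{146618}\right)} = \sqrt{298629 + \frac{13817879389}{9691009946}} = \sqrt{\frac{2894030427043423}{9691009946}} = \frac{\sqrt{28046077652504439666885158}}{9691009946}$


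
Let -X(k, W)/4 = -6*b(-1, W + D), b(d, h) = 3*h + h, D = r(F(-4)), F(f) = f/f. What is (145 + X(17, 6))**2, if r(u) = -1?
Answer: 390625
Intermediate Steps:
F(f) = 1
D = -1
b(d, h) = 4*h
X(k, W) = -96 + 96*W (X(k, W) = -(-24)*4*(W - 1) = -(-24)*4*(-1 + W) = -(-24)*(-4 + 4*W) = -4*(24 - 24*W) = -96 + 96*W)
(145 + X(17, 6))**2 = (145 + (-96 + 96*6))**2 = (145 + (-96 + 576))**2 = (145 + 480)**2 = 625**2 = 390625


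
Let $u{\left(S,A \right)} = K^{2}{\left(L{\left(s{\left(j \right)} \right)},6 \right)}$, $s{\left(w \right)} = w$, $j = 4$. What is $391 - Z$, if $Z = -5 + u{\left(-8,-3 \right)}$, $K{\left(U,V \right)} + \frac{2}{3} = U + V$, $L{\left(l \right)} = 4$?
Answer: $\frac{2780}{9} \approx 308.89$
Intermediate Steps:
$K{\left(U,V \right)} = - \frac{2}{3} + U + V$ ($K{\left(U,V \right)} = - \frac{2}{3} + \left(U + V\right) = - \frac{2}{3} + U + V$)
$u{\left(S,A \right)} = \frac{784}{9}$ ($u{\left(S,A \right)} = \left(- \frac{2}{3} + 4 + 6\right)^{2} = \left(\frac{28}{3}\right)^{2} = \frac{784}{9}$)
$Z = \frac{739}{9}$ ($Z = -5 + \frac{784}{9} = \frac{739}{9} \approx 82.111$)
$391 - Z = 391 - \frac{739}{9} = \frac{2780}{9}$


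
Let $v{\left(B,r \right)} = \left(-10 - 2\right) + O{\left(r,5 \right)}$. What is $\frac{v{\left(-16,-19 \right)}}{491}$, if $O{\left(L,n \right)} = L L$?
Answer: $\frac{349}{491} \approx 0.71079$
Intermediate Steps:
$O{\left(L,n \right)} = L^{2}$
$v{\left(B,r \right)} = -12 + r^{2}$ ($v{\left(B,r \right)} = \left(-10 - 2\right) + r^{2} = -12 + r^{2}$)
$\frac{v{\left(-16,-19 \right)}}{491} = \frac{-12 + \left(-19\right)^{2}}{491} = \left(-12 + 361\right) \frac{1}{491} = 349 \cdot \frac{1}{491} = \frac{349}{491}$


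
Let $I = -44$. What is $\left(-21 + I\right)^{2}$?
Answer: $4225$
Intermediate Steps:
$\left(-21 + I\right)^{2} = \left(-21 - 44\right)^{2} = \left(-65\right)^{2} = 4225$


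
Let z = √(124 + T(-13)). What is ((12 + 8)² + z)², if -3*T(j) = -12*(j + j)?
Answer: 160020 + 1600*√5 ≈ 1.6360e+5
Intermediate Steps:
T(j) = 8*j (T(j) = -(-4)*(j + j) = -(-4)*2*j = -(-8)*j = 8*j)
z = 2*√5 (z = √(124 + 8*(-13)) = √(124 - 104) = √20 = 2*√5 ≈ 4.4721)
((12 + 8)² + z)² = ((12 + 8)² + 2*√5)² = (20² + 2*√5)² = (400 + 2*√5)²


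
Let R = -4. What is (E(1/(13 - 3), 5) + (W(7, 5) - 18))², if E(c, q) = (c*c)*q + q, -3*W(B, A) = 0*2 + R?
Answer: 485809/3600 ≈ 134.95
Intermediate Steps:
W(B, A) = 4/3 (W(B, A) = -(0*2 - 4)/3 = -(0 - 4)/3 = -⅓*(-4) = 4/3)
E(c, q) = q + q*c² (E(c, q) = c²*q + q = q*c² + q = q + q*c²)
(E(1/(13 - 3), 5) + (W(7, 5) - 18))² = (5*(1 + (1/(13 - 3))²) + (4/3 - 18))² = (5*(1 + (1/10)²) - 50/3)² = (5*(1 + (⅒)²) - 50/3)² = (5*(1 + 1/100) - 50/3)² = (5*(101/100) - 50/3)² = (101/20 - 50/3)² = (-697/60)² = 485809/3600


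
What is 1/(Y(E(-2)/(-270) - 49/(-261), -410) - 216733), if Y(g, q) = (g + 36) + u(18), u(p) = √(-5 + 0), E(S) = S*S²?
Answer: -3321360344160/719728100613989341 - 15327225*I*√5/719728100613989341 ≈ -4.6147e-6 - 4.7619e-11*I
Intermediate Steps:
E(S) = S³
u(p) = I*√5 (u(p) = √(-5) = I*√5)
Y(g, q) = 36 + g + I*√5 (Y(g, q) = (g + 36) + I*√5 = (36 + g) + I*√5 = 36 + g + I*√5)
1/(Y(E(-2)/(-270) - 49/(-261), -410) - 216733) = 1/((36 + ((-2)³/(-270) - 49/(-261)) + I*√5) - 216733) = 1/((36 + (-8*(-1/270) - 49*(-1/261)) + I*√5) - 216733) = 1/((36 + (4/135 + 49/261) + I*√5) - 216733) = 1/((36 + 851/3915 + I*√5) - 216733) = 1/((141791/3915 + I*√5) - 216733) = 1/(-848367904/3915 + I*√5)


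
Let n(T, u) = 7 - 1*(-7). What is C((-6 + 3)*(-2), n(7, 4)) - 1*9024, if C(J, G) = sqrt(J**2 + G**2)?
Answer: -9024 + 2*sqrt(58) ≈ -9008.8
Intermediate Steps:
n(T, u) = 14 (n(T, u) = 7 + 7 = 14)
C(J, G) = sqrt(G**2 + J**2)
C((-6 + 3)*(-2), n(7, 4)) - 1*9024 = sqrt(14**2 + ((-6 + 3)*(-2))**2) - 1*9024 = sqrt(196 + (-3*(-2))**2) - 9024 = sqrt(196 + 6**2) - 9024 = sqrt(196 + 36) - 9024 = sqrt(232) - 9024 = 2*sqrt(58) - 9024 = -9024 + 2*sqrt(58)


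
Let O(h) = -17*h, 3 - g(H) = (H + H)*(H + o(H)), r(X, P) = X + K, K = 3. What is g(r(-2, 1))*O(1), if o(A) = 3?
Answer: 85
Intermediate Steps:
r(X, P) = 3 + X (r(X, P) = X + 3 = 3 + X)
g(H) = 3 - 2*H*(3 + H) (g(H) = 3 - (H + H)*(H + 3) = 3 - 2*H*(3 + H))
g(r(-2, 1))*O(1) = (3 - 6*(3 - 2) - 2*(3 - 2)²)*(-17*1) = (3 - 6*1 - 2*1²)*(-17) = (3 - 6 - 2*1)*(-17) = (3 - 6 - 2)*(-17) = -5*(-17) = 85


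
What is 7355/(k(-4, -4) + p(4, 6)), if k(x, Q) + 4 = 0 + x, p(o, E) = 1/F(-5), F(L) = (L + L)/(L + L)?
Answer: -7355/7 ≈ -1050.7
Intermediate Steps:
F(L) = 1 (F(L) = (2*L)/((2*L)) = (2*L)*(1/(2*L)) = 1)
p(o, E) = 1 (p(o, E) = 1/1 = 1)
k(x, Q) = -4 + x (k(x, Q) = -4 + (0 + x) = -4 + x)
7355/(k(-4, -4) + p(4, 6)) = 7355/((-4 - 4) + 1) = 7355/(-8 + 1) = 7355/(-7) = -⅐*7355 = -7355/7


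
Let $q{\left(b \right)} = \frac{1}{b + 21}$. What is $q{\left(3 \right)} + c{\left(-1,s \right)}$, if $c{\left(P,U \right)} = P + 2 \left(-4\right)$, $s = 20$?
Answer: $- \frac{215}{24} \approx -8.9583$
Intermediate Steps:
$c{\left(P,U \right)} = -8 + P$ ($c{\left(P,U \right)} = P - 8 = -8 + P$)
$q{\left(b \right)} = \frac{1}{21 + b}$
$q{\left(3 \right)} + c{\left(-1,s \right)} = \frac{1}{21 + 3} - 9 = \frac{1}{24} - 9 = - \frac{215}{24}$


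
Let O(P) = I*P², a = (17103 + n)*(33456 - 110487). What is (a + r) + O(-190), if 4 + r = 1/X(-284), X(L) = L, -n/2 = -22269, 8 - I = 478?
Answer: -1353326704501/284 ≈ -4.7652e+9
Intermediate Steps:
I = -470 (I = 8 - 1*478 = 8 - 478 = -470)
n = 44538 (n = -2*(-22269) = 44538)
a = -4748267871 (a = (17103 + 44538)*(33456 - 110487) = 61641*(-77031) = -4748267871)
O(P) = -470*P²
r = -1137/284 (r = -4 + 1/(-284) = -4 - 1/284 = -1137/284 ≈ -4.0035)
(a + r) + O(-190) = (-4748267871 - 1137/284) - 470*(-190)² = -1348508076501/284 - 470*36100 = -1348508076501/284 - 16967000 = -1353326704501/284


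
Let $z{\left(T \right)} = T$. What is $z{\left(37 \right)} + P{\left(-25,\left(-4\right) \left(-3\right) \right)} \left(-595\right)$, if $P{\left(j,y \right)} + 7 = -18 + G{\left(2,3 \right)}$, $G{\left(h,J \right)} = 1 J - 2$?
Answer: $14317$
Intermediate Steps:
$G{\left(h,J \right)} = -2 + J$ ($G{\left(h,J \right)} = J - 2 = -2 + J$)
$P{\left(j,y \right)} = -24$ ($P{\left(j,y \right)} = -7 + \left(-18 + \left(-2 + 3\right)\right) = -7 + \left(-18 + 1\right) = -7 - 17 = -24$)
$z{\left(37 \right)} + P{\left(-25,\left(-4\right) \left(-3\right) \right)} \left(-595\right) = 37 - -14280 = 37 + 14280 = 14317$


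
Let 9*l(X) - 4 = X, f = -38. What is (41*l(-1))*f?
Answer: -1558/3 ≈ -519.33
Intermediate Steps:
l(X) = 4/9 + X/9
(41*l(-1))*f = (41*(4/9 + (⅑)*(-1)))*(-38) = (41*(4/9 - ⅑))*(-38) = (41*(⅓))*(-38) = (41/3)*(-38) = -1558/3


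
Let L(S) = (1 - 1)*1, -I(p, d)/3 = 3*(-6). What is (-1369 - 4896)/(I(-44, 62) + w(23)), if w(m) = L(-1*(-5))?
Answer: -6265/54 ≈ -116.02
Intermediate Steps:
I(p, d) = 54 (I(p, d) = -9*(-6) = -3*(-18) = 54)
L(S) = 0 (L(S) = 0*1 = 0)
w(m) = 0
(-1369 - 4896)/(I(-44, 62) + w(23)) = (-1369 - 4896)/(54 + 0) = -6265/54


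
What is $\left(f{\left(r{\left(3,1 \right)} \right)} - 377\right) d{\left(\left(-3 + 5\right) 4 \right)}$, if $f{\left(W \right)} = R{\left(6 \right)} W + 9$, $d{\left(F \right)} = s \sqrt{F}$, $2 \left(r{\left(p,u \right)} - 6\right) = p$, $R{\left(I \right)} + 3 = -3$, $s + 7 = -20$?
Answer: $22302 \sqrt{2} \approx 31540.0$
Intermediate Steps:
$s = -27$ ($s = -7 - 20 = -27$)
$R{\left(I \right)} = -6$ ($R{\left(I \right)} = -3 - 3 = -6$)
$r{\left(p,u \right)} = 6 + \frac{p}{2}$
$d{\left(F \right)} = - 27 \sqrt{F}$
$f{\left(W \right)} = 9 - 6 W$ ($f{\left(W \right)} = - 6 W + 9 = 9 - 6 W$)
$\left(f{\left(r{\left(3,1 \right)} \right)} - 377\right) d{\left(\left(-3 + 5\right) 4 \right)} = \left(\left(9 - 6 \left(6 + \frac{1}{2} \cdot 3\right)\right) - 377\right) \left(- 27 \sqrt{\left(-3 + 5\right) 4}\right) = \left(\left(9 - 6 \left(6 + \frac{3}{2}\right)\right) - 377\right) \left(- 27 \sqrt{2 \cdot 4}\right) = \left(\left(9 - 45\right) - 377\right) \left(- 27 \sqrt{8}\right) = \left(\left(9 - 45\right) - 377\right) \left(- 27 \cdot 2 \sqrt{2}\right) = \left(-36 - 377\right) \left(- 54 \sqrt{2}\right) = - 413 \left(- 54 \sqrt{2}\right) = 22302 \sqrt{2}$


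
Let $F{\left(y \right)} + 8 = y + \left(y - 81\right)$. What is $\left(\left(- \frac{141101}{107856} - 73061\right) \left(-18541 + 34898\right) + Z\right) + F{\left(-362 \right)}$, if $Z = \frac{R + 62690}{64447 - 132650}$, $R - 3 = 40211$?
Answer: $- \frac{8791138580800413515}{7356102768} \approx -1.1951 \cdot 10^{9}$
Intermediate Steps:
$R = 40214$ ($R = 3 + 40211 = 40214$)
$F{\left(y \right)} = -89 + 2 y$ ($F{\left(y \right)} = -8 + \left(y + \left(y - 81\right)\right) = -8 + \left(y + \left(-81 + y\right)\right) = -8 + \left(-81 + 2 y\right) = -89 + 2 y$)
$Z = - \frac{102904}{68203}$ ($Z = \frac{40214 + 62690}{64447 - 132650} = \frac{102904}{-68203} = 102904 \left(- \frac{1}{68203}\right) = - \frac{102904}{68203} \approx -1.5088$)
$\left(\left(- \frac{141101}{107856} - 73061\right) \left(-18541 + 34898\right) + Z\right) + F{\left(-362 \right)} = \left(\left(- \frac{141101}{107856} - 73061\right) \left(-18541 + 34898\right) - \frac{102904}{68203}\right) + \left(-89 + 2 \left(-362\right)\right) = \left(\left(\left(-141101\right) \frac{1}{107856} - 73061\right) 16357 - \frac{102904}{68203}\right) - 813 = \left(\left(- \frac{141101}{107856} - 73061\right) 16357 - \frac{102904}{68203}\right) - 813 = \left(\left(- \frac{7880208317}{107856}\right) 16357 - \frac{102904}{68203}\right) - 813 = \left(- \frac{128896567441169}{107856} - \frac{102904}{68203}\right) - 813 = - \frac{8791132600288863131}{7356102768} - 813 = - \frac{8791138580800413515}{7356102768}$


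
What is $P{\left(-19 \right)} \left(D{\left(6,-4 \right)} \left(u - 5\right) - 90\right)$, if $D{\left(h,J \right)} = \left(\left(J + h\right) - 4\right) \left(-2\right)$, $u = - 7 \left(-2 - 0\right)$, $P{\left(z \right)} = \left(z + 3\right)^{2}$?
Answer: $-13824$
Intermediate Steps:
$P{\left(z \right)} = \left(3 + z\right)^{2}$
$u = 14$ ($u = - 7 \left(-2 + 0\right) = \left(-7\right) \left(-2\right) = 14$)
$D{\left(h,J \right)} = 8 - 2 J - 2 h$ ($D{\left(h,J \right)} = \left(-4 + J + h\right) \left(-2\right) = 8 - 2 J - 2 h$)
$P{\left(-19 \right)} \left(D{\left(6,-4 \right)} \left(u - 5\right) - 90\right) = \left(3 - 19\right)^{2} \left(\left(8 - -8 - 12\right) \left(14 - 5\right) - 90\right) = \left(-16\right)^{2} \left(\left(8 + 8 - 12\right) 9 - 90\right) = 256 \left(4 \cdot 9 - 90\right) = 256 \left(36 - 90\right) = 256 \left(-54\right) = -13824$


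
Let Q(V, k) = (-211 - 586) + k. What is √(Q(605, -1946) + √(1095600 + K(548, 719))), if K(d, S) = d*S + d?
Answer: √(-2743 + 4*√93135) ≈ 39.016*I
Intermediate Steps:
K(d, S) = d + S*d (K(d, S) = S*d + d = d + S*d)
Q(V, k) = -797 + k
√(Q(605, -1946) + √(1095600 + K(548, 719))) = √((-797 - 1946) + √(1095600 + 548*(1 + 719))) = √(-2743 + √(1095600 + 548*720)) = √(-2743 + √(1095600 + 394560)) = √(-2743 + √1490160) = √(-2743 + 4*√93135)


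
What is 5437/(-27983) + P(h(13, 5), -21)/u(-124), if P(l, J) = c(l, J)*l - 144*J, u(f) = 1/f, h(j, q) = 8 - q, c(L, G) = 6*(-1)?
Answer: -10430500789/27983 ≈ -3.7274e+5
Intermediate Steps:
c(L, G) = -6
P(l, J) = -144*J - 6*l (P(l, J) = -6*l - 144*J = -144*J - 6*l)
5437/(-27983) + P(h(13, 5), -21)/u(-124) = 5437/(-27983) + (-144*(-21) - 6*(8 - 1*5))/(1/(-124)) = 5437*(-1/27983) + (3024 - 6*(8 - 5))/(-1/124) = -5437/27983 + (3024 - 6*3)*(-124) = -5437/27983 + (3024 - 18)*(-124) = -5437/27983 + 3006*(-124) = -5437/27983 - 372744 = -10430500789/27983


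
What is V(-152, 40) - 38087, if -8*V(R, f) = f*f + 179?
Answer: -306475/8 ≈ -38309.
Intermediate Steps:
V(R, f) = -179/8 - f²/8 (V(R, f) = -(f*f + 179)/8 = -(f² + 179)/8 = -(179 + f²)/8 = -179/8 - f²/8)
V(-152, 40) - 38087 = (-179/8 - ⅛*40²) - 38087 = (-179/8 - ⅛*1600) - 38087 = (-179/8 - 200) - 38087 = -1779/8 - 38087 = -306475/8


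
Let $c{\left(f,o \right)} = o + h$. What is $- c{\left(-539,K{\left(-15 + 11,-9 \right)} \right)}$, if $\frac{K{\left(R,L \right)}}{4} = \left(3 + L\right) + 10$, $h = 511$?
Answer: $-527$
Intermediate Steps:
$K{\left(R,L \right)} = 52 + 4 L$ ($K{\left(R,L \right)} = 4 \left(\left(3 + L\right) + 10\right) = 4 \left(13 + L\right) = 52 + 4 L$)
$c{\left(f,o \right)} = 511 + o$ ($c{\left(f,o \right)} = o + 511 = 511 + o$)
$- c{\left(-539,K{\left(-15 + 11,-9 \right)} \right)} = - (511 + \left(52 + 4 \left(-9\right)\right)) = - (511 + \left(52 - 36\right)) = - (511 + 16) = \left(-1\right) 527 = -527$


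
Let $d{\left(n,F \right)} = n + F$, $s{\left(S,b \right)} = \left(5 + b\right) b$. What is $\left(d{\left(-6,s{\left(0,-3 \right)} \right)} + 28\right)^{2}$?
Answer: $256$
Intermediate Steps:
$s{\left(S,b \right)} = b \left(5 + b\right)$
$d{\left(n,F \right)} = F + n$
$\left(d{\left(-6,s{\left(0,-3 \right)} \right)} + 28\right)^{2} = \left(\left(- 3 \left(5 - 3\right) - 6\right) + 28\right)^{2} = \left(\left(\left(-3\right) 2 - 6\right) + 28\right)^{2} = \left(\left(-6 - 6\right) + 28\right)^{2} = \left(-12 + 28\right)^{2} = 16^{2} = 256$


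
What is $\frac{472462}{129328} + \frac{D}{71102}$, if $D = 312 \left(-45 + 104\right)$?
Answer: $\frac{8993415737}{2298869864} \approx 3.9121$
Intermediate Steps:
$D = 18408$ ($D = 312 \cdot 59 = 18408$)
$\frac{472462}{129328} + \frac{D}{71102} = \frac{472462}{129328} + \frac{18408}{71102} = 472462 \cdot \frac{1}{129328} + 18408 \cdot \frac{1}{71102} = \frac{236231}{64664} + \frac{9204}{35551} = \frac{8993415737}{2298869864}$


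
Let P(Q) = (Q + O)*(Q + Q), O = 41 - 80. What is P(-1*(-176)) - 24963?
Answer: 23261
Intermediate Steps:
O = -39
P(Q) = 2*Q*(-39 + Q) (P(Q) = (Q - 39)*(Q + Q) = (-39 + Q)*(2*Q) = 2*Q*(-39 + Q))
P(-1*(-176)) - 24963 = 2*(-1*(-176))*(-39 - 1*(-176)) - 24963 = 2*176*(-39 + 176) - 24963 = 2*176*137 - 24963 = 48224 - 24963 = 23261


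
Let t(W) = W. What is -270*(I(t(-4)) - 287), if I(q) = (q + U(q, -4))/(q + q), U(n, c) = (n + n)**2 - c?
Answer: 79650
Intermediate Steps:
U(n, c) = -c + 4*n**2 (U(n, c) = (2*n)**2 - c = 4*n**2 - c = -c + 4*n**2)
I(q) = (4 + q + 4*q**2)/(2*q) (I(q) = (q + (-1*(-4) + 4*q**2))/(q + q) = (q + (4 + 4*q**2))/((2*q)) = (4 + q + 4*q**2)*(1/(2*q)) = (4 + q + 4*q**2)/(2*q))
-270*(I(t(-4)) - 287) = -270*((1/2 + 2*(-4) + 2/(-4)) - 287) = -270*((1/2 - 8 + 2*(-1/4)) - 287) = -270*((1/2 - 8 - 1/2) - 287) = -270*(-8 - 287) = -270*(-295) = 79650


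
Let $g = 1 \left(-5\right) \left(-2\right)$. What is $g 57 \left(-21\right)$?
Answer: $-11970$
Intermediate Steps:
$g = 10$ ($g = \left(-5\right) \left(-2\right) = 10$)
$g 57 \left(-21\right) = 10 \cdot 57 \left(-21\right) = 570 \left(-21\right) = -11970$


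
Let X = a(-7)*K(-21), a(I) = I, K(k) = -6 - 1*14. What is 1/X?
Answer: 1/140 ≈ 0.0071429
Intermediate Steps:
K(k) = -20 (K(k) = -6 - 14 = -20)
X = 140 (X = -7*(-20) = 140)
1/X = 1/140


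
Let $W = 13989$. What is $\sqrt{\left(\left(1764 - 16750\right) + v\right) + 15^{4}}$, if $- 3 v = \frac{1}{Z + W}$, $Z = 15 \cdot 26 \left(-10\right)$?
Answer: $\frac{2 \sqrt{906904928289}}{10089} \approx 188.78$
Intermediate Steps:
$Z = -3900$ ($Z = 390 \left(-10\right) = -3900$)
$v = - \frac{1}{30267}$ ($v = - \frac{1}{3 \left(-3900 + 13989\right)} = - \frac{1}{3 \cdot 10089} = \left(- \frac{1}{3}\right) \frac{1}{10089} = - \frac{1}{30267} \approx -3.3039 \cdot 10^{-5}$)
$\sqrt{\left(\left(1764 - 16750\right) + v\right) + 15^{4}} = \sqrt{\left(\left(1764 - 16750\right) - \frac{1}{30267}\right) + 15^{4}} = \sqrt{\left(-14986 - \frac{1}{30267}\right) + 50625} = \sqrt{- \frac{453581263}{30267} + 50625} = \sqrt{\frac{1078685612}{30267}} = \frac{2 \sqrt{906904928289}}{10089}$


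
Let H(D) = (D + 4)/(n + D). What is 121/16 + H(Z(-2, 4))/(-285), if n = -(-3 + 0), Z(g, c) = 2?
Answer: 57443/7600 ≈ 7.5583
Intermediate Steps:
n = 3 (n = -1*(-3) = 3)
H(D) = (4 + D)/(3 + D) (H(D) = (D + 4)/(3 + D) = (4 + D)/(3 + D))
121/16 + H(Z(-2, 4))/(-285) = 121/16 + ((4 + 2)/(3 + 2))/(-285) = 121*(1/16) + (6/5)*(-1/285) = 121/16 + ((1/5)*6)*(-1/285) = 121/16 + (6/5)*(-1/285) = 121/16 - 2/475 = 57443/7600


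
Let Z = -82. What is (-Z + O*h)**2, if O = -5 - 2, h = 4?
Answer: 2916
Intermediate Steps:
O = -7
(-Z + O*h)**2 = (-1*(-82) - 7*4)**2 = (82 - 28)**2 = 54**2 = 2916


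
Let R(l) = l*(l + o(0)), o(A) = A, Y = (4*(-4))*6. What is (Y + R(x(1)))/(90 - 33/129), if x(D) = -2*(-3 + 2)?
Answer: -3956/3859 ≈ -1.0251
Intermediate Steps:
Y = -96 (Y = -16*6 = -96)
x(D) = 2 (x(D) = -2*(-1) = 2)
R(l) = l² (R(l) = l*(l + 0) = l*l = l²)
(Y + R(x(1)))/(90 - 33/129) = (-96 + 2²)/(90 - 33/129) = (-96 + 4)/(90 - 33*1/129) = -92/(90 - 11/43) = -92/3859/43 = -92*43/3859 = -3956/3859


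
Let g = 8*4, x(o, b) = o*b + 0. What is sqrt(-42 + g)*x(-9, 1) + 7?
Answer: 7 - 9*I*sqrt(10) ≈ 7.0 - 28.461*I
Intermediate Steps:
x(o, b) = b*o (x(o, b) = b*o + 0 = b*o)
g = 32
sqrt(-42 + g)*x(-9, 1) + 7 = sqrt(-42 + 32)*(1*(-9)) + 7 = sqrt(-10)*(-9) + 7 = (I*sqrt(10))*(-9) + 7 = -9*I*sqrt(10) + 7 = 7 - 9*I*sqrt(10)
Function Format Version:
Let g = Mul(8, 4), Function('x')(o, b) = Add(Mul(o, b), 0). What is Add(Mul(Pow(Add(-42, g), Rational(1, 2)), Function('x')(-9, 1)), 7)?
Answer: Add(7, Mul(-9, I, Pow(10, Rational(1, 2)))) ≈ Add(7.0000, Mul(-28.461, I))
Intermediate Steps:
Function('x')(o, b) = Mul(b, o) (Function('x')(o, b) = Add(Mul(b, o), 0) = Mul(b, o))
g = 32
Add(Mul(Pow(Add(-42, g), Rational(1, 2)), Function('x')(-9, 1)), 7) = Add(Mul(Pow(Add(-42, 32), Rational(1, 2)), Mul(1, -9)), 7) = Add(Mul(Pow(-10, Rational(1, 2)), -9), 7) = Add(Mul(Mul(I, Pow(10, Rational(1, 2))), -9), 7) = Add(Mul(-9, I, Pow(10, Rational(1, 2))), 7) = Add(7, Mul(-9, I, Pow(10, Rational(1, 2))))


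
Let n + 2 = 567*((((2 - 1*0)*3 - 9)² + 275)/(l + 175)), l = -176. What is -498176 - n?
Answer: -337146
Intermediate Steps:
n = -161030 (n = -2 + 567*((((2 - 1*0)*3 - 9)² + 275)/(-176 + 175)) = -2 + 567*((((2 + 0)*3 - 9)² + 275)/(-1)) = -2 + 567*(((2*3 - 9)² + 275)*(-1)) = -2 + 567*(((6 - 9)² + 275)*(-1)) = -2 + 567*(((-3)² + 275)*(-1)) = -2 + 567*((9 + 275)*(-1)) = -2 + 567*(284*(-1)) = -2 + 567*(-284) = -2 - 161028 = -161030)
-498176 - n = -498176 - 1*(-161030) = -498176 + 161030 = -337146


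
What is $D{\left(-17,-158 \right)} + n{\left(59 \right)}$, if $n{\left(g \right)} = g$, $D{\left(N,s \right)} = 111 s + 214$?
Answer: $-17265$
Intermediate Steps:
$D{\left(N,s \right)} = 214 + 111 s$
$D{\left(-17,-158 \right)} + n{\left(59 \right)} = \left(214 + 111 \left(-158\right)\right) + 59 = \left(214 - 17538\right) + 59 = -17324 + 59 = -17265$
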